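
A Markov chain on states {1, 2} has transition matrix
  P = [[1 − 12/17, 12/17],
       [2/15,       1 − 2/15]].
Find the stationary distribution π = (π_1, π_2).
π_1 = 17/107, π_2 = 90/107

Solve πP = π with π_1 + π_2 = 1. From πP = π: π_1 · (1 − 12/17) + π_2 · 2/15 = π_1 ⇒ π_2 · 2/15 = π_1 · 12/17 ⇒ π_2/π_1 = (12/17)/(2/15) = 90/17. Together with π_1 + π_2 = 1:
  π_1 = (2/15)/(12/17 + 2/15) = (2/15)/(214/255) = 17/107,
  π_2 = (12/17)/(12/17 + 2/15) = (12/17)/(214/255) = 90/107.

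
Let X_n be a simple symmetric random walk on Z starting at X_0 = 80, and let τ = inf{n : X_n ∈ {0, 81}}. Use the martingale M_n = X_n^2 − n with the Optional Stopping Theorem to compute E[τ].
E[τ] = 80

M_n = X_n^2 − n is a martingale (since E[X_{n+1}^2 | F_n] = X_n^2 + 1). By OST (τ has finite mean in a bounded region), E[M_τ] = E[M_0] = X_0^2 − 0 = 80^2 = 6400. Also E[M_τ] = E[X_τ^2] − E[τ]. The walk exits at 0 or 81, with P(hit 81 first) = 80/81, so E[X_τ^2] = 81^2 · 80/81 + 0 = 6480. Thus E[τ] = E[X_τ^2] − E[M_τ] = 6480 − 6400 = 80 = 80(81 − 80) = 80.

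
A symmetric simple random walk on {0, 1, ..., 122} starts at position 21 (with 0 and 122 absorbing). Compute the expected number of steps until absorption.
E[τ | X_0 = 21] = 2121

Let v_k = E[τ | X_0 = k]. Boundary: v_0 = v_122 = 0. Recurrence: v_k = 1 + (v_{k-1} + v_{k+1})/2 for 1 ≤ k ≤ 121. The particular solution to v_k − (v_{k-1} + v_{k+1})/2 = 1 is v_k = −k^2. Adding homogeneous solution A + B k and matching boundaries gives v_k = k (122 − k). Substituting k = 21: v_21 = 21 · 101 = 2121.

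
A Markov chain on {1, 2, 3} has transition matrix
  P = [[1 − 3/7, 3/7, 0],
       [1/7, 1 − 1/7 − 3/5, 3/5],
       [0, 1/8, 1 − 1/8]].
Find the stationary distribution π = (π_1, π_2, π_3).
π = (5/92, 15/92, 18/23)

This is a birth-death chain on three states, which satisfies detailed balance: π_1 · P_{12} = π_2 · P_{21} and π_2 · P_{23} = π_3 · P_{32}.
From π_1 · 3/7 = π_2 · 1/7: π_2/π_1 = (3/7)/(1/7) = 3.
From π_2 · 3/5 = π_3 · 1/8: π_3/π_2 = (3/5)/(1/8) = 24/5.
Take π_1 proportional to 1; then unnormalized π = (1, 3, 72/5). Normalize by dividing by the sum 92/5:
  π = (5/92, 15/92, 18/23).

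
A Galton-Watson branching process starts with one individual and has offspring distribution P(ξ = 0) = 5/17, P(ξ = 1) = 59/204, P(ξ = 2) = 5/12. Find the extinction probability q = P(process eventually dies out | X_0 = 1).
q = 12/17

The pgf is f(s) = 5/17 + 59/204·s + 5/12·s². The extinction probability q is the smallest fixed point of f in [0, 1]. Setting s = f(s):
  5/12·s² + (59/204 − 1)·s + 5/17 = 0
  5/12·s² − (5/17 + 5/12)·s + 5/17 = 0
which factors as (s − 1)·(5/12·s − 5/17) = 0, giving roots s = 1 and s = (5/17)/(5/12) = 12/17.
Mean offspring μ = 59/204 + 2·5/12 = 229/204 > 1 (supercritical), so q < 1. The extinction probability is the smaller root: q = (5/17)/(5/12) = 12/17.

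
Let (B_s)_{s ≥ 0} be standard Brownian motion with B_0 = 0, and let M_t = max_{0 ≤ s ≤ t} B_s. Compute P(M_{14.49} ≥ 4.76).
P(M_{14.49} ≥ 4.76) = 2·P(B_{14.49} ≥ 4.76) = 2(1 − Φ(4.76/√14.49)) ≈ 0.2111

By the reflection principle for Brownian motion, P(M_t ≥ a) = 2 · P(B_t ≥ a) for a ≥ 0. Since B_t ~ N(0, t), P(B_t ≥ 4.76) = 1 − Φ(4.76/√t) = 1 − Φ(4.76/√14.49) = 1 − Φ(1.2505). So
  P(M_{14.49} ≥ 4.76) = 2(1 − Φ(1.2505)) ≈ 0.2111.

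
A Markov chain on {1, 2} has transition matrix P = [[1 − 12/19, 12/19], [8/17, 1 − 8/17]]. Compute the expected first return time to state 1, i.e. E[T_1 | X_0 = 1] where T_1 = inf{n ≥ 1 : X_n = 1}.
E[T_1 | X_0 = 1] = 1/π_1 = 89/38

For an irreducible recurrent Markov chain with stationary distribution π, E[T_i | X_0 = i] = 1/π_i (Kac's formula). Here π_1 = (8/17)/(12/19 + 8/17) = (8/17)/(356/323) = 38/89, so E[T_1 | X_0 = 1] = 1/π_1 = (12/19 + 8/17)/(8/17) = (356/323)/(8/17) = 89/38.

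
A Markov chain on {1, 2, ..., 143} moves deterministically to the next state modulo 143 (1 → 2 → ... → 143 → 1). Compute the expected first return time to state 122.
E[T_122 | X_0 = 122] = 143

The chain cycles deterministically, so starting at state 122 it returns in exactly 143 steps. Equivalently, the stationary distribution is uniform π_j = 1/143 for every state j, so by Kac's formula E[T_122] = 1/π_122 = 143.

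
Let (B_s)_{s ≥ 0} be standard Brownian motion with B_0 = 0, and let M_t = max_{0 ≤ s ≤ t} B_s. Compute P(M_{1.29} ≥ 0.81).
P(M_{1.29} ≥ 0.81) = 2·P(B_{1.29} ≥ 0.81) = 2(1 − Φ(0.81/√1.29)) ≈ 0.4757

By the reflection principle for Brownian motion, P(M_t ≥ a) = 2 · P(B_t ≥ a) for a ≥ 0. Since B_t ~ N(0, t), P(B_t ≥ 0.81) = 1 − Φ(0.81/√t) = 1 − Φ(0.81/√1.29) = 1 − Φ(0.7132). So
  P(M_{1.29} ≥ 0.81) = 2(1 − Φ(0.7132)) ≈ 0.4757.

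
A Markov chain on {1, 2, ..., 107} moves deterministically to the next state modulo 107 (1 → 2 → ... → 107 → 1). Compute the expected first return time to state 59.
E[T_59 | X_0 = 59] = 107

The chain cycles deterministically, so starting at state 59 it returns in exactly 107 steps. Equivalently, the stationary distribution is uniform π_j = 1/107 for every state j, so by Kac's formula E[T_59] = 1/π_59 = 107.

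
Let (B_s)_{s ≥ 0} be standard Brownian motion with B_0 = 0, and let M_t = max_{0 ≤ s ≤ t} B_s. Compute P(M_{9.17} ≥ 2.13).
P(M_{9.17} ≥ 2.13) = 2·P(B_{9.17} ≥ 2.13) = 2(1 − Φ(2.13/√9.17)) ≈ 0.4818

By the reflection principle for Brownian motion, P(M_t ≥ a) = 2 · P(B_t ≥ a) for a ≥ 0. Since B_t ~ N(0, t), P(B_t ≥ 2.13) = 1 − Φ(2.13/√t) = 1 − Φ(2.13/√9.17) = 1 − Φ(0.7034). So
  P(M_{9.17} ≥ 2.13) = 2(1 − Φ(0.7034)) ≈ 0.4818.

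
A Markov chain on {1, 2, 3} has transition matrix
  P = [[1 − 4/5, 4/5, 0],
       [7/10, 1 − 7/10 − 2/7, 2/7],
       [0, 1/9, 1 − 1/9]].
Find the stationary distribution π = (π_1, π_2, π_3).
π = (49/249, 56/249, 48/83)

This is a birth-death chain on three states, which satisfies detailed balance: π_1 · P_{12} = π_2 · P_{21} and π_2 · P_{23} = π_3 · P_{32}.
From π_1 · 4/5 = π_2 · 7/10: π_2/π_1 = (4/5)/(7/10) = 8/7.
From π_2 · 2/7 = π_3 · 1/9: π_3/π_2 = (2/7)/(1/9) = 18/7.
Take π_1 proportional to 1; then unnormalized π = (1, 8/7, 144/49). Normalize by dividing by the sum 249/49:
  π = (49/249, 56/249, 48/83).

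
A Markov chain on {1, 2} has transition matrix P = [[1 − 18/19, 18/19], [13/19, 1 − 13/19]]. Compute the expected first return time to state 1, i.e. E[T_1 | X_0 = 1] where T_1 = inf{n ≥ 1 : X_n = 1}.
E[T_1 | X_0 = 1] = 1/π_1 = 31/13

For an irreducible recurrent Markov chain with stationary distribution π, E[T_i | X_0 = i] = 1/π_i (Kac's formula). Here π_1 = (13/19)/(18/19 + 13/19) = (13/19)/(31/19) = 13/31, so E[T_1 | X_0 = 1] = 1/π_1 = (18/19 + 13/19)/(13/19) = (31/19)/(13/19) = 31/13.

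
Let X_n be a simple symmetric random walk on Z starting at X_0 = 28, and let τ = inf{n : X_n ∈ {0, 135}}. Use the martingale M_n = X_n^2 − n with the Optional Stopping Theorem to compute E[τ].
E[τ] = 2996

M_n = X_n^2 − n is a martingale (since E[X_{n+1}^2 | F_n] = X_n^2 + 1). By OST (τ has finite mean in a bounded region), E[M_τ] = E[M_0] = X_0^2 − 0 = 28^2 = 784. Also E[M_τ] = E[X_τ^2] − E[τ]. The walk exits at 0 or 135, with P(hit 135 first) = 28/135, so E[X_τ^2] = 135^2 · 28/135 + 0 = 3780. Thus E[τ] = E[X_τ^2] − E[M_τ] = 3780 − 784 = 2996 = 28(135 − 28) = 2996.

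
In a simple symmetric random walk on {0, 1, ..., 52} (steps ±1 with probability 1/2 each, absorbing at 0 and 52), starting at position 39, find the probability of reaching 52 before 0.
P(hit 52 before 0) = 39/52 = 3/4

Let u_k = P(hit 52 before 0 | start at k). Then u_0 = 0, u_52 = 1, and u_k = u_{k-1}/2 + u_{k+1}/2 for 1 ≤ k ≤ 51. This harmonic recurrence is solved by u_k = k/52, giving u_39 = 39/52 = 3/4.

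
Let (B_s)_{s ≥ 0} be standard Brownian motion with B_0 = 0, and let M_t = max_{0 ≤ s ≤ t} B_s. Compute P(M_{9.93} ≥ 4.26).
P(M_{9.93} ≥ 4.26) = 2·P(B_{9.93} ≥ 4.26) = 2(1 − Φ(4.26/√9.93)) ≈ 0.1764

By the reflection principle for Brownian motion, P(M_t ≥ a) = 2 · P(B_t ≥ a) for a ≥ 0. Since B_t ~ N(0, t), P(B_t ≥ 4.26) = 1 − Φ(4.26/√t) = 1 − Φ(4.26/√9.93) = 1 − Φ(1.3519). So
  P(M_{9.93} ≥ 4.26) = 2(1 − Φ(1.3519)) ≈ 0.1764.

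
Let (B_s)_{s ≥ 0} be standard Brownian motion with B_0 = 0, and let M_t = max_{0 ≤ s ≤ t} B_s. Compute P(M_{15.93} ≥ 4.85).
P(M_{15.93} ≥ 4.85) = 2·P(B_{15.93} ≥ 4.85) = 2(1 − Φ(4.85/√15.93)) ≈ 0.2243

By the reflection principle for Brownian motion, P(M_t ≥ a) = 2 · P(B_t ≥ a) for a ≥ 0. Since B_t ~ N(0, t), P(B_t ≥ 4.85) = 1 − Φ(4.85/√t) = 1 − Φ(4.85/√15.93) = 1 − Φ(1.2152). So
  P(M_{15.93} ≥ 4.85) = 2(1 − Φ(1.2152)) ≈ 0.2243.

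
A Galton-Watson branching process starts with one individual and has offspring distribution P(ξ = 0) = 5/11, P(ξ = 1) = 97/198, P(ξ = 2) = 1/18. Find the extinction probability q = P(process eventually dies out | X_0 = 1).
q = 1

Mean offspring μ = 0·5/11 + 1·97/198 + 2·1/18 = 119/198 ≤ 1. For μ ≤ 1 with offspring not concentrated at 1, the Galton-Watson process goes extinct almost surely, so q = 1.
(Algebraic check: The pgf is f(s) = 5/11 + 97/198·s + 1/18·s². The extinction probability q is the smallest fixed point of f in [0, 1]. Setting s = f(s):
  1/18·s² + (97/198 − 1)·s + 5/11 = 0
  1/18·s² − (5/11 + 1/18)·s + 5/11 = 0
which factors as (s − 1)·(1/18·s − 5/11) = 0, giving roots s = 1 and s = (5/11)/(1/18) = 90/11. Since 90/11 ≥ 1, the smallest root in [0, 1] is s = 1.)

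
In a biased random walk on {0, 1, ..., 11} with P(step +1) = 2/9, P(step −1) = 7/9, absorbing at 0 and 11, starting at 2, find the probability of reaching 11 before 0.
P(hit 11 before 0) = (1 − (7/2)^2) / (1 − (7/2)^11) = 4608/395464939

Let u_k denote P(reach 11 before 0 | start at k). Boundary: u_0 = 0, u_11 = 1. Recurrence: u_k = 2/9·u_{k+1} + 7/9·u_{k-1} for 1 ≤ k ≤ 10. Try u_k = A + B·r^k with r = q/p = (7/9)/(2/9) = 7/2. Substitution satisfies the recurrence; boundary conditions give:
  u_k = (1 − r^k) / (1 − r^N) = (1 − (7/2)^2) / (1 − (7/2)^11) = 4608/395464939.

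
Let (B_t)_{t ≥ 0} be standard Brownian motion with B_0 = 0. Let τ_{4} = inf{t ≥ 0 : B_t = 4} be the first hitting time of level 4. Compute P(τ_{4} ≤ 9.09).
P(τ_{4} ≤ 9.09) = 2(1 − Φ(4/√9.09)) = 2(1 − Φ(1.3267)) ≈ 0.1846

By the reflection principle for standard BM, P(τ_b ≤ t) = 2 · P(B_t ≥ b). Since B_t ~ N(0, t), P(B_t ≥ 4) = 1 − Φ(4/√t) = 1 − Φ(4/√9.09) = 1 − Φ(1.3267) ≈ 0.09230. Doubling: P(τ_{4} ≤ 9.09) ≈ 2 · 0.09230 = 0.18460 ≈ 0.1846.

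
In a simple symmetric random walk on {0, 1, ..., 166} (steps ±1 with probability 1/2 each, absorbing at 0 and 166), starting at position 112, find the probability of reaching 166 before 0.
P(hit 166 before 0) = 112/166 = 56/83

Let u_k = P(hit 166 before 0 | start at k). Then u_0 = 0, u_166 = 1, and u_k = u_{k-1}/2 + u_{k+1}/2 for 1 ≤ k ≤ 165. This harmonic recurrence is solved by u_k = k/166, giving u_112 = 112/166 = 56/83.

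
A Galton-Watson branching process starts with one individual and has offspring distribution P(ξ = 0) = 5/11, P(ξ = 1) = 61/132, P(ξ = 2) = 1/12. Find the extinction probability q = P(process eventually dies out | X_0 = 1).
q = 1

Mean offspring μ = 0·5/11 + 1·61/132 + 2·1/12 = 83/132 ≤ 1. For μ ≤ 1 with offspring not concentrated at 1, the Galton-Watson process goes extinct almost surely, so q = 1.
(Algebraic check: The pgf is f(s) = 5/11 + 61/132·s + 1/12·s². The extinction probability q is the smallest fixed point of f in [0, 1]. Setting s = f(s):
  1/12·s² + (61/132 − 1)·s + 5/11 = 0
  1/12·s² − (5/11 + 1/12)·s + 5/11 = 0
which factors as (s − 1)·(1/12·s − 5/11) = 0, giving roots s = 1 and s = (5/11)/(1/12) = 60/11. Since 60/11 ≥ 1, the smallest root in [0, 1] is s = 1.)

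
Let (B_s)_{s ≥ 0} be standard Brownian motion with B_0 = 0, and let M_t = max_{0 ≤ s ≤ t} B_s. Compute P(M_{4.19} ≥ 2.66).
P(M_{4.19} ≥ 2.66) = 2·P(B_{4.19} ≥ 2.66) = 2(1 − Φ(2.66/√4.19)) ≈ 0.1938

By the reflection principle for Brownian motion, P(M_t ≥ a) = 2 · P(B_t ≥ a) for a ≥ 0. Since B_t ~ N(0, t), P(B_t ≥ 2.66) = 1 − Φ(2.66/√t) = 1 − Φ(2.66/√4.19) = 1 − Φ(1.2995). So
  P(M_{4.19} ≥ 2.66) = 2(1 − Φ(1.2995)) ≈ 0.1938.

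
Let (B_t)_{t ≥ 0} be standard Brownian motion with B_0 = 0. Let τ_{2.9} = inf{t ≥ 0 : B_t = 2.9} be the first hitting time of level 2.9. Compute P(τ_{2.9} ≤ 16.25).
P(τ_{2.9} ≤ 16.25) = 2(1 − Φ(2.9/√16.25)) = 2(1 − Φ(0.7194)) ≈ 0.4719

By the reflection principle for standard BM, P(τ_b ≤ t) = 2 · P(B_t ≥ b). Since B_t ~ N(0, t), P(B_t ≥ 2.9) = 1 − Φ(2.9/√t) = 1 − Φ(2.9/√16.25) = 1 − Φ(0.7194) ≈ 0.23595. Doubling: P(τ_{2.9} ≤ 16.25) ≈ 2 · 0.23595 = 0.47190 ≈ 0.4719.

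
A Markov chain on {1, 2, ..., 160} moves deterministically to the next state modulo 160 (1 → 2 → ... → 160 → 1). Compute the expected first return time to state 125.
E[T_125 | X_0 = 125] = 160

The chain cycles deterministically, so starting at state 125 it returns in exactly 160 steps. Equivalently, the stationary distribution is uniform π_j = 1/160 for every state j, so by Kac's formula E[T_125] = 1/π_125 = 160.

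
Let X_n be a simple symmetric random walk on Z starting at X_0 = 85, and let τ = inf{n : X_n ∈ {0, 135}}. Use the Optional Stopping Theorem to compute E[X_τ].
E[X_τ] = 85

X_n is a martingale and τ is a bounded-mean stopping time (indeed τ is finite a.s. with bounded expectation since the walk is in a bounded region). By the OST, E[X_τ] = E[X_0] = 85. Equivalently: E[X_τ] = 135 · P(hit 135 first) + 0 · P(hit 0 first) = 135 · (85/135) = 85.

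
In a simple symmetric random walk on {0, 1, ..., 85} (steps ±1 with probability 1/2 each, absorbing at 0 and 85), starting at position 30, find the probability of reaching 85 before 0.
P(hit 85 before 0) = 30/85 = 6/17

Let u_k = P(hit 85 before 0 | start at k). Then u_0 = 0, u_85 = 1, and u_k = u_{k-1}/2 + u_{k+1}/2 for 1 ≤ k ≤ 84. This harmonic recurrence is solved by u_k = k/85, giving u_30 = 30/85 = 6/17.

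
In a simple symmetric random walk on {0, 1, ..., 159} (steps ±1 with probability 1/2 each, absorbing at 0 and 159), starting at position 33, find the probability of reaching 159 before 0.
P(hit 159 before 0) = 33/159 = 11/53

Let u_k = P(hit 159 before 0 | start at k). Then u_0 = 0, u_159 = 1, and u_k = u_{k-1}/2 + u_{k+1}/2 for 1 ≤ k ≤ 158. This harmonic recurrence is solved by u_k = k/159, giving u_33 = 33/159 = 11/53.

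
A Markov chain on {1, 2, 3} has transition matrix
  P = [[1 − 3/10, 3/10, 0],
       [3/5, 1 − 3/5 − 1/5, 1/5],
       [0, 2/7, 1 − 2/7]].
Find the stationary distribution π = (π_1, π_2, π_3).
π = (20/37, 10/37, 7/37)

This is a birth-death chain on three states, which satisfies detailed balance: π_1 · P_{12} = π_2 · P_{21} and π_2 · P_{23} = π_3 · P_{32}.
From π_1 · 3/10 = π_2 · 3/5: π_2/π_1 = (3/10)/(3/5) = 1/2.
From π_2 · 1/5 = π_3 · 2/7: π_3/π_2 = (1/5)/(2/7) = 7/10.
Take π_1 proportional to 1; then unnormalized π = (1, 1/2, 7/20). Normalize by dividing by the sum 37/20:
  π = (20/37, 10/37, 7/37).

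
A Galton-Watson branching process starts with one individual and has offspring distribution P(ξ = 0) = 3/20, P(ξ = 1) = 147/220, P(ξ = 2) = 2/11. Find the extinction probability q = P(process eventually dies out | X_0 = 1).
q = 33/40

The pgf is f(s) = 3/20 + 147/220·s + 2/11·s². The extinction probability q is the smallest fixed point of f in [0, 1]. Setting s = f(s):
  2/11·s² + (147/220 − 1)·s + 3/20 = 0
  2/11·s² − (3/20 + 2/11)·s + 3/20 = 0
which factors as (s − 1)·(2/11·s − 3/20) = 0, giving roots s = 1 and s = (3/20)/(2/11) = 33/40.
Mean offspring μ = 147/220 + 2·2/11 = 227/220 > 1 (supercritical), so q < 1. The extinction probability is the smaller root: q = (3/20)/(2/11) = 33/40.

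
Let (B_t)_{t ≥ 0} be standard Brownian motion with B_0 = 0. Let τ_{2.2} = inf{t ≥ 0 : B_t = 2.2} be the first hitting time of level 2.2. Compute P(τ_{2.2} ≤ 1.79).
P(τ_{2.2} ≤ 1.79) = 2(1 − Φ(2.2/√1.79)) = 2(1 − Φ(1.6444)) ≈ 0.1001

By the reflection principle for standard BM, P(τ_b ≤ t) = 2 · P(B_t ≥ b). Since B_t ~ N(0, t), P(B_t ≥ 2.2) = 1 − Φ(2.2/√t) = 1 − Φ(2.2/√1.79) = 1 − Φ(1.6444) ≈ 0.05005. Doubling: P(τ_{2.2} ≤ 1.79) ≈ 2 · 0.05005 = 0.10010 ≈ 0.1001.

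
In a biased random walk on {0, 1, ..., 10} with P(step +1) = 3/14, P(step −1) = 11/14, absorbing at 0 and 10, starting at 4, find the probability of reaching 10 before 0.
P(hit 10 before 0) = (1 − (11/3)^4) / (1 − (11/3)^10) = 94770/231583621

Let u_k denote P(reach 10 before 0 | start at k). Boundary: u_0 = 0, u_10 = 1. Recurrence: u_k = 3/14·u_{k+1} + 11/14·u_{k-1} for 1 ≤ k ≤ 9. Try u_k = A + B·r^k with r = q/p = (11/14)/(3/14) = 11/3. Substitution satisfies the recurrence; boundary conditions give:
  u_k = (1 − r^k) / (1 − r^N) = (1 − (11/3)^4) / (1 − (11/3)^10) = 94770/231583621.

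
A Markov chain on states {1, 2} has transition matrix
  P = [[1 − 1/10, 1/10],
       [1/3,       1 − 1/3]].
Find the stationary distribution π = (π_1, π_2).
π_1 = 10/13, π_2 = 3/13

Solve πP = π with π_1 + π_2 = 1. From πP = π: π_1 · (1 − 1/10) + π_2 · 1/3 = π_1 ⇒ π_2 · 1/3 = π_1 · 1/10 ⇒ π_2/π_1 = (1/10)/(1/3) = 3/10. Together with π_1 + π_2 = 1:
  π_1 = (1/3)/(1/10 + 1/3) = (1/3)/(13/30) = 10/13,
  π_2 = (1/10)/(1/10 + 1/3) = (1/10)/(13/30) = 3/13.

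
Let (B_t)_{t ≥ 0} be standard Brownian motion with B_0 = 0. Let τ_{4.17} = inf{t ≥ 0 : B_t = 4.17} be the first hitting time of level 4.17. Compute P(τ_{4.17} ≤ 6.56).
P(τ_{4.17} ≤ 6.56) = 2(1 − Φ(4.17/√6.56)) = 2(1 − Φ(1.6281)) ≈ 0.1035

By the reflection principle for standard BM, P(τ_b ≤ t) = 2 · P(B_t ≥ b). Since B_t ~ N(0, t), P(B_t ≥ 4.17) = 1 − Φ(4.17/√t) = 1 − Φ(4.17/√6.56) = 1 − Φ(1.6281) ≈ 0.05175. Doubling: P(τ_{4.17} ≤ 6.56) ≈ 2 · 0.05175 = 0.10350 ≈ 0.1035.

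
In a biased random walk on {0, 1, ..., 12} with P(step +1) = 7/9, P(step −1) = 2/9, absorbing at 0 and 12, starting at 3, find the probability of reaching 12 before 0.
P(hit 12 before 0) = (1 − (2/7)^3) / (1 − (2/7)^12) = 40353607/41317263

Let u_k denote P(reach 12 before 0 | start at k). Boundary: u_0 = 0, u_12 = 1. Recurrence: u_k = 7/9·u_{k+1} + 2/9·u_{k-1} for 1 ≤ k ≤ 11. Try u_k = A + B·r^k with r = q/p = (2/9)/(7/9) = 2/7. Substitution satisfies the recurrence; boundary conditions give:
  u_k = (1 − r^k) / (1 − r^N) = (1 − (2/7)^3) / (1 − (2/7)^12) = 40353607/41317263.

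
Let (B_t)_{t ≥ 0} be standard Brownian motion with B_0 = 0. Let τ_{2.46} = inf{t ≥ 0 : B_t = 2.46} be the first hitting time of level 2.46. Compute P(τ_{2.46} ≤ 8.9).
P(τ_{2.46} ≤ 8.9) = 2(1 − Φ(2.46/√8.9)) = 2(1 − Φ(0.8246)) ≈ 0.4096

By the reflection principle for standard BM, P(τ_b ≤ t) = 2 · P(B_t ≥ b). Since B_t ~ N(0, t), P(B_t ≥ 2.46) = 1 − Φ(2.46/√t) = 1 − Φ(2.46/√8.9) = 1 − Φ(0.8246) ≈ 0.20480. Doubling: P(τ_{2.46} ≤ 8.9) ≈ 2 · 0.20480 = 0.40960 ≈ 0.4096.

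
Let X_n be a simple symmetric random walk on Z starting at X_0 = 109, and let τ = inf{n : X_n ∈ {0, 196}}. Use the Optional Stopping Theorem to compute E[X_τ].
E[X_τ] = 109

X_n is a martingale and τ is a bounded-mean stopping time (indeed τ is finite a.s. with bounded expectation since the walk is in a bounded region). By the OST, E[X_τ] = E[X_0] = 109. Equivalently: E[X_τ] = 196 · P(hit 196 first) + 0 · P(hit 0 first) = 196 · (109/196) = 109.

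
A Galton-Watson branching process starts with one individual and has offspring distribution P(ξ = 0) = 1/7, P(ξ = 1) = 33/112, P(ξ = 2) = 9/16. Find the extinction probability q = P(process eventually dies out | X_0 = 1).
q = 16/63

The pgf is f(s) = 1/7 + 33/112·s + 9/16·s². The extinction probability q is the smallest fixed point of f in [0, 1]. Setting s = f(s):
  9/16·s² + (33/112 − 1)·s + 1/7 = 0
  9/16·s² − (1/7 + 9/16)·s + 1/7 = 0
which factors as (s − 1)·(9/16·s − 1/7) = 0, giving roots s = 1 and s = (1/7)/(9/16) = 16/63.
Mean offspring μ = 33/112 + 2·9/16 = 159/112 > 1 (supercritical), so q < 1. The extinction probability is the smaller root: q = (1/7)/(9/16) = 16/63.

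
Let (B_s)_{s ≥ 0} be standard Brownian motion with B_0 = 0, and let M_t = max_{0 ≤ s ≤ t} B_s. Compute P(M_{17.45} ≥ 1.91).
P(M_{17.45} ≥ 1.91) = 2·P(B_{17.45} ≥ 1.91) = 2(1 − Φ(1.91/√17.45)) ≈ 0.6475

By the reflection principle for Brownian motion, P(M_t ≥ a) = 2 · P(B_t ≥ a) for a ≥ 0. Since B_t ~ N(0, t), P(B_t ≥ 1.91) = 1 − Φ(1.91/√t) = 1 − Φ(1.91/√17.45) = 1 − Φ(0.4572). So
  P(M_{17.45} ≥ 1.91) = 2(1 − Φ(0.4572)) ≈ 0.6475.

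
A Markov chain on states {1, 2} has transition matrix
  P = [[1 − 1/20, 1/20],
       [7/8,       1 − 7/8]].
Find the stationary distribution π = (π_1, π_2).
π_1 = 35/37, π_2 = 2/37

Solve πP = π with π_1 + π_2 = 1. From πP = π: π_1 · (1 − 1/20) + π_2 · 7/8 = π_1 ⇒ π_2 · 7/8 = π_1 · 1/20 ⇒ π_2/π_1 = (1/20)/(7/8) = 2/35. Together with π_1 + π_2 = 1:
  π_1 = (7/8)/(1/20 + 7/8) = (7/8)/(37/40) = 35/37,
  π_2 = (1/20)/(1/20 + 7/8) = (1/20)/(37/40) = 2/37.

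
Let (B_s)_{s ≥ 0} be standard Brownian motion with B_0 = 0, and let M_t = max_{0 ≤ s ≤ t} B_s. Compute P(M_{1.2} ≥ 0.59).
P(M_{1.2} ≥ 0.59) = 2·P(B_{1.2} ≥ 0.59) = 2(1 − Φ(0.59/√1.2)) ≈ 0.5902

By the reflection principle for Brownian motion, P(M_t ≥ a) = 2 · P(B_t ≥ a) for a ≥ 0. Since B_t ~ N(0, t), P(B_t ≥ 0.59) = 1 − Φ(0.59/√t) = 1 − Φ(0.59/√1.2) = 1 − Φ(0.5386). So
  P(M_{1.2} ≥ 0.59) = 2(1 − Φ(0.5386)) ≈ 0.5902.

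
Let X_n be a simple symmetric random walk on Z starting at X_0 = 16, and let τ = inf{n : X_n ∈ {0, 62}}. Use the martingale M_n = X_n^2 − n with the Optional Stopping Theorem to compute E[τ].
E[τ] = 736

M_n = X_n^2 − n is a martingale (since E[X_{n+1}^2 | F_n] = X_n^2 + 1). By OST (τ has finite mean in a bounded region), E[M_τ] = E[M_0] = X_0^2 − 0 = 16^2 = 256. Also E[M_τ] = E[X_τ^2] − E[τ]. The walk exits at 0 or 62, with P(hit 62 first) = 16/62, so E[X_τ^2] = 62^2 · 16/62 + 0 = 992. Thus E[τ] = E[X_τ^2] − E[M_τ] = 992 − 256 = 736 = 16(62 − 16) = 736.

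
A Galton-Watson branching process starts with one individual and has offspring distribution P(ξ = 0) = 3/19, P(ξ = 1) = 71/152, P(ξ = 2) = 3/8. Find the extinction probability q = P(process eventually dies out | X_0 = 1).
q = 8/19

The pgf is f(s) = 3/19 + 71/152·s + 3/8·s². The extinction probability q is the smallest fixed point of f in [0, 1]. Setting s = f(s):
  3/8·s² + (71/152 − 1)·s + 3/19 = 0
  3/8·s² − (3/19 + 3/8)·s + 3/19 = 0
which factors as (s − 1)·(3/8·s − 3/19) = 0, giving roots s = 1 and s = (3/19)/(3/8) = 8/19.
Mean offspring μ = 71/152 + 2·3/8 = 185/152 > 1 (supercritical), so q < 1. The extinction probability is the smaller root: q = (3/19)/(3/8) = 8/19.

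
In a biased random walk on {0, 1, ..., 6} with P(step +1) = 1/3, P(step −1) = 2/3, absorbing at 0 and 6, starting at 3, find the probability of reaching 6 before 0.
P(hit 6 before 0) = (1 − (2)^3) / (1 − (2)^6) = 1/9

Let u_k denote P(reach 6 before 0 | start at k). Boundary: u_0 = 0, u_6 = 1. Recurrence: u_k = 1/3·u_{k+1} + 2/3·u_{k-1} for 1 ≤ k ≤ 5. Try u_k = A + B·r^k with r = q/p = (2/3)/(1/3) = 2. Substitution satisfies the recurrence; boundary conditions give:
  u_k = (1 − r^k) / (1 − r^N) = (1 − (2)^3) / (1 − (2)^6) = 1/9.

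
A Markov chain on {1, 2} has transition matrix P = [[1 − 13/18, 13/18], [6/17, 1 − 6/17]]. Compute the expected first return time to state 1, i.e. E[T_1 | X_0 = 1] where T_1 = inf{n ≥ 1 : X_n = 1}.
E[T_1 | X_0 = 1] = 1/π_1 = 329/108

For an irreducible recurrent Markov chain with stationary distribution π, E[T_i | X_0 = i] = 1/π_i (Kac's formula). Here π_1 = (6/17)/(13/18 + 6/17) = (6/17)/(329/306) = 108/329, so E[T_1 | X_0 = 1] = 1/π_1 = (13/18 + 6/17)/(6/17) = (329/306)/(6/17) = 329/108.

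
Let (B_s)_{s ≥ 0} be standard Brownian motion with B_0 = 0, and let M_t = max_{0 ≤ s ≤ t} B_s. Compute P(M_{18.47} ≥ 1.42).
P(M_{18.47} ≥ 1.42) = 2·P(B_{18.47} ≥ 1.42) = 2(1 − Φ(1.42/√18.47)) ≈ 0.7411

By the reflection principle for Brownian motion, P(M_t ≥ a) = 2 · P(B_t ≥ a) for a ≥ 0. Since B_t ~ N(0, t), P(B_t ≥ 1.42) = 1 − Φ(1.42/√t) = 1 − Φ(1.42/√18.47) = 1 − Φ(0.3304). So
  P(M_{18.47} ≥ 1.42) = 2(1 − Φ(0.3304)) ≈ 0.7411.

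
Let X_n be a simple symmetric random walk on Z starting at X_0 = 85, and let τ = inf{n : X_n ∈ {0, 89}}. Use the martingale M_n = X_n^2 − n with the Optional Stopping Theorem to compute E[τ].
E[τ] = 340

M_n = X_n^2 − n is a martingale (since E[X_{n+1}^2 | F_n] = X_n^2 + 1). By OST (τ has finite mean in a bounded region), E[M_τ] = E[M_0] = X_0^2 − 0 = 85^2 = 7225. Also E[M_τ] = E[X_τ^2] − E[τ]. The walk exits at 0 or 89, with P(hit 89 first) = 85/89, so E[X_τ^2] = 89^2 · 85/89 + 0 = 7565. Thus E[τ] = E[X_τ^2] − E[M_τ] = 7565 − 7225 = 340 = 85(89 − 85) = 340.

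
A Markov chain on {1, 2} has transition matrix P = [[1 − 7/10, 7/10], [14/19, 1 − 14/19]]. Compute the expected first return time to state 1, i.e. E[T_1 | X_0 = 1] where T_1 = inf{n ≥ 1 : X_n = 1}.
E[T_1 | X_0 = 1] = 1/π_1 = 39/20

For an irreducible recurrent Markov chain with stationary distribution π, E[T_i | X_0 = i] = 1/π_i (Kac's formula). Here π_1 = (14/19)/(7/10 + 14/19) = (14/19)/(273/190) = 20/39, so E[T_1 | X_0 = 1] = 1/π_1 = (7/10 + 14/19)/(14/19) = (273/190)/(14/19) = 39/20.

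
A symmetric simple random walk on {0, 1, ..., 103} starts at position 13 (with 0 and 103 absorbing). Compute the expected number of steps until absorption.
E[τ | X_0 = 13] = 1170

Let v_k = E[τ | X_0 = k]. Boundary: v_0 = v_103 = 0. Recurrence: v_k = 1 + (v_{k-1} + v_{k+1})/2 for 1 ≤ k ≤ 102. The particular solution to v_k − (v_{k-1} + v_{k+1})/2 = 1 is v_k = −k^2. Adding homogeneous solution A + B k and matching boundaries gives v_k = k (103 − k). Substituting k = 13: v_13 = 13 · 90 = 1170.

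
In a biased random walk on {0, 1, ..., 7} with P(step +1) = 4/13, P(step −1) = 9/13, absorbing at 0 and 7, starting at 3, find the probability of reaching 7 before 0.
P(hit 7 before 0) = (1 − (9/4)^3) / (1 − (9/4)^7) = 34048/953317

Let u_k denote P(reach 7 before 0 | start at k). Boundary: u_0 = 0, u_7 = 1. Recurrence: u_k = 4/13·u_{k+1} + 9/13·u_{k-1} for 1 ≤ k ≤ 6. Try u_k = A + B·r^k with r = q/p = (9/13)/(4/13) = 9/4. Substitution satisfies the recurrence; boundary conditions give:
  u_k = (1 − r^k) / (1 − r^N) = (1 − (9/4)^3) / (1 − (9/4)^7) = 34048/953317.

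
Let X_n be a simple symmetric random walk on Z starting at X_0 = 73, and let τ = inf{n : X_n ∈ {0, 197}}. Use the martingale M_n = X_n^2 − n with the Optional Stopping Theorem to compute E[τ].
E[τ] = 9052

M_n = X_n^2 − n is a martingale (since E[X_{n+1}^2 | F_n] = X_n^2 + 1). By OST (τ has finite mean in a bounded region), E[M_τ] = E[M_0] = X_0^2 − 0 = 73^2 = 5329. Also E[M_τ] = E[X_τ^2] − E[τ]. The walk exits at 0 or 197, with P(hit 197 first) = 73/197, so E[X_τ^2] = 197^2 · 73/197 + 0 = 14381. Thus E[τ] = E[X_τ^2] − E[M_τ] = 14381 − 5329 = 9052 = 73(197 − 73) = 9052.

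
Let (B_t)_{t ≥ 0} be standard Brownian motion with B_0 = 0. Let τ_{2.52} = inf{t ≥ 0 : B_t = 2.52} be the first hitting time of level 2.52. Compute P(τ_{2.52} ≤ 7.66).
P(τ_{2.52} ≤ 7.66) = 2(1 − Φ(2.52/√7.66)) = 2(1 − Φ(0.9105)) ≈ 0.3626

By the reflection principle for standard BM, P(τ_b ≤ t) = 2 · P(B_t ≥ b). Since B_t ~ N(0, t), P(B_t ≥ 2.52) = 1 − Φ(2.52/√t) = 1 − Φ(2.52/√7.66) = 1 − Φ(0.9105) ≈ 0.18128. Doubling: P(τ_{2.52} ≤ 7.66) ≈ 2 · 0.18128 = 0.36256 ≈ 0.3626.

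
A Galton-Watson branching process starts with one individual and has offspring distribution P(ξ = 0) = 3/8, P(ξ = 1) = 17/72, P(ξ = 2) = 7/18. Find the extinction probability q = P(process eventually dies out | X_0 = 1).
q = 27/28

The pgf is f(s) = 3/8 + 17/72·s + 7/18·s². The extinction probability q is the smallest fixed point of f in [0, 1]. Setting s = f(s):
  7/18·s² + (17/72 − 1)·s + 3/8 = 0
  7/18·s² − (3/8 + 7/18)·s + 3/8 = 0
which factors as (s − 1)·(7/18·s − 3/8) = 0, giving roots s = 1 and s = (3/8)/(7/18) = 27/28.
Mean offspring μ = 17/72 + 2·7/18 = 73/72 > 1 (supercritical), so q < 1. The extinction probability is the smaller root: q = (3/8)/(7/18) = 27/28.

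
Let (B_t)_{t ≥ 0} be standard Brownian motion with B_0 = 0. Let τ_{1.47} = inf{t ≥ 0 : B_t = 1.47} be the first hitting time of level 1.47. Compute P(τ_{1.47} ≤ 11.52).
P(τ_{1.47} ≤ 11.52) = 2(1 − Φ(1.47/√11.52)) = 2(1 − Φ(0.4331)) ≈ 0.6649

By the reflection principle for standard BM, P(τ_b ≤ t) = 2 · P(B_t ≥ b). Since B_t ~ N(0, t), P(B_t ≥ 1.47) = 1 − Φ(1.47/√t) = 1 − Φ(1.47/√11.52) = 1 − Φ(0.4331) ≈ 0.33247. Doubling: P(τ_{1.47} ≤ 11.52) ≈ 2 · 0.33247 = 0.66494 ≈ 0.6649.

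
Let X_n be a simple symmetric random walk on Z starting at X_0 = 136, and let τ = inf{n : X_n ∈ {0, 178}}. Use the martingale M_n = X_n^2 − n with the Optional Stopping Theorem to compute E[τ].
E[τ] = 5712

M_n = X_n^2 − n is a martingale (since E[X_{n+1}^2 | F_n] = X_n^2 + 1). By OST (τ has finite mean in a bounded region), E[M_τ] = E[M_0] = X_0^2 − 0 = 136^2 = 18496. Also E[M_τ] = E[X_τ^2] − E[τ]. The walk exits at 0 or 178, with P(hit 178 first) = 136/178, so E[X_τ^2] = 178^2 · 136/178 + 0 = 24208. Thus E[τ] = E[X_τ^2] − E[M_τ] = 24208 − 18496 = 5712 = 136(178 − 136) = 5712.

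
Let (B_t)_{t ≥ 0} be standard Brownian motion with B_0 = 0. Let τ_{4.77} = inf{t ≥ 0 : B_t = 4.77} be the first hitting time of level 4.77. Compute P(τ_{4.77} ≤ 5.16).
P(τ_{4.77} ≤ 5.16) = 2(1 − Φ(4.77/√5.16)) = 2(1 − Φ(2.0999)) ≈ 0.0357

By the reflection principle for standard BM, P(τ_b ≤ t) = 2 · P(B_t ≥ b). Since B_t ~ N(0, t), P(B_t ≥ 4.77) = 1 − Φ(4.77/√t) = 1 − Φ(4.77/√5.16) = 1 − Φ(2.0999) ≈ 0.01787. Doubling: P(τ_{4.77} ≤ 5.16) ≈ 2 · 0.01787 = 0.03574 ≈ 0.0357.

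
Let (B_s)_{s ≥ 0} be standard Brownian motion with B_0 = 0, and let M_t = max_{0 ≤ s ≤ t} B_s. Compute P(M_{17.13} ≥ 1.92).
P(M_{17.13} ≥ 1.92) = 2·P(B_{17.13} ≥ 1.92) = 2(1 − Φ(1.92/√17.13)) ≈ 0.6427

By the reflection principle for Brownian motion, P(M_t ≥ a) = 2 · P(B_t ≥ a) for a ≥ 0. Since B_t ~ N(0, t), P(B_t ≥ 1.92) = 1 − Φ(1.92/√t) = 1 − Φ(1.92/√17.13) = 1 − Φ(0.4639). So
  P(M_{17.13} ≥ 1.92) = 2(1 − Φ(0.4639)) ≈ 0.6427.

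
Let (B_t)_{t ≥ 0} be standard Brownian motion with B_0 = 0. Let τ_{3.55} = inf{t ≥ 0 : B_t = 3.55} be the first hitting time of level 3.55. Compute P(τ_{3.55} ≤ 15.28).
P(τ_{3.55} ≤ 15.28) = 2(1 − Φ(3.55/√15.28)) = 2(1 − Φ(0.9082)) ≈ 0.3638

By the reflection principle for standard BM, P(τ_b ≤ t) = 2 · P(B_t ≥ b). Since B_t ~ N(0, t), P(B_t ≥ 3.55) = 1 − Φ(3.55/√t) = 1 − Φ(3.55/√15.28) = 1 − Φ(0.9082) ≈ 0.18189. Doubling: P(τ_{3.55} ≤ 15.28) ≈ 2 · 0.18189 = 0.36378 ≈ 0.3638.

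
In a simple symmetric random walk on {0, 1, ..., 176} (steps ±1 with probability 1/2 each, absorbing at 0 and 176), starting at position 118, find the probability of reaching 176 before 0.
P(hit 176 before 0) = 118/176 = 59/88

Let u_k = P(hit 176 before 0 | start at k). Then u_0 = 0, u_176 = 1, and u_k = u_{k-1}/2 + u_{k+1}/2 for 1 ≤ k ≤ 175. This harmonic recurrence is solved by u_k = k/176, giving u_118 = 118/176 = 59/88.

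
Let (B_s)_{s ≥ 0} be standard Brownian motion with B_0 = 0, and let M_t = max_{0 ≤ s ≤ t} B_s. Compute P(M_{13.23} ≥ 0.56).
P(M_{13.23} ≥ 0.56) = 2·P(B_{13.23} ≥ 0.56) = 2(1 − Φ(0.56/√13.23)) ≈ 0.8776

By the reflection principle for Brownian motion, P(M_t ≥ a) = 2 · P(B_t ≥ a) for a ≥ 0. Since B_t ~ N(0, t), P(B_t ≥ 0.56) = 1 − Φ(0.56/√t) = 1 − Φ(0.56/√13.23) = 1 − Φ(0.1540). So
  P(M_{13.23} ≥ 0.56) = 2(1 − Φ(0.1540)) ≈ 0.8776.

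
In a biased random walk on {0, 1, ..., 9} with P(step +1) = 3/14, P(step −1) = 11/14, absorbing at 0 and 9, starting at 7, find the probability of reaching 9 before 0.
P(hit 9 before 0) = (1 − (11/3)^7) / (1 − (11/3)^9) = 21920607/294741001

Let u_k denote P(reach 9 before 0 | start at k). Boundary: u_0 = 0, u_9 = 1. Recurrence: u_k = 3/14·u_{k+1} + 11/14·u_{k-1} for 1 ≤ k ≤ 8. Try u_k = A + B·r^k with r = q/p = (11/14)/(3/14) = 11/3. Substitution satisfies the recurrence; boundary conditions give:
  u_k = (1 − r^k) / (1 − r^N) = (1 − (11/3)^7) / (1 − (11/3)^9) = 21920607/294741001.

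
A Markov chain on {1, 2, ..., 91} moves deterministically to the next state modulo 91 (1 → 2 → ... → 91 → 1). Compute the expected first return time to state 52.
E[T_52 | X_0 = 52] = 91

The chain cycles deterministically, so starting at state 52 it returns in exactly 91 steps. Equivalently, the stationary distribution is uniform π_j = 1/91 for every state j, so by Kac's formula E[T_52] = 1/π_52 = 91.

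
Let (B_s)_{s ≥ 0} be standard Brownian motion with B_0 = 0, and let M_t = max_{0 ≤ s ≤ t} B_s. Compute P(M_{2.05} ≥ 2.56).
P(M_{2.05} ≥ 2.56) = 2·P(B_{2.05} ≥ 2.56) = 2(1 − Φ(2.56/√2.05)) ≈ 0.0738

By the reflection principle for Brownian motion, P(M_t ≥ a) = 2 · P(B_t ≥ a) for a ≥ 0. Since B_t ~ N(0, t), P(B_t ≥ 2.56) = 1 − Φ(2.56/√t) = 1 − Φ(2.56/√2.05) = 1 − Φ(1.7880). So
  P(M_{2.05} ≥ 2.56) = 2(1 − Φ(1.7880)) ≈ 0.0738.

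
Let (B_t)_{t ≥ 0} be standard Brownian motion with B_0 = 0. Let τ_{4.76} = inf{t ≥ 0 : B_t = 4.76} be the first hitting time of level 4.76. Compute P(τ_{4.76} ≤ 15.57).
P(τ_{4.76} ≤ 15.57) = 2(1 − Φ(4.76/√15.57)) = 2(1 − Φ(1.2063)) ≈ 0.2277

By the reflection principle for standard BM, P(τ_b ≤ t) = 2 · P(B_t ≥ b). Since B_t ~ N(0, t), P(B_t ≥ 4.76) = 1 − Φ(4.76/√t) = 1 − Φ(4.76/√15.57) = 1 − Φ(1.2063) ≈ 0.11385. Doubling: P(τ_{4.76} ≤ 15.57) ≈ 2 · 0.11385 = 0.22770 ≈ 0.2277.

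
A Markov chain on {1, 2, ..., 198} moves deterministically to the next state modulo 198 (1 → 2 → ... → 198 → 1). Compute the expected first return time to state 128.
E[T_128 | X_0 = 128] = 198

The chain cycles deterministically, so starting at state 128 it returns in exactly 198 steps. Equivalently, the stationary distribution is uniform π_j = 1/198 for every state j, so by Kac's formula E[T_128] = 1/π_128 = 198.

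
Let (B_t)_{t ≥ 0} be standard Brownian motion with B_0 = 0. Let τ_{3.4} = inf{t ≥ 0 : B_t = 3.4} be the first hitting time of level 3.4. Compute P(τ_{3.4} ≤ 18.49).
P(τ_{3.4} ≤ 18.49) = 2(1 − Φ(3.4/√18.49)) = 2(1 − Φ(0.7907)) ≈ 0.4291

By the reflection principle for standard BM, P(τ_b ≤ t) = 2 · P(B_t ≥ b). Since B_t ~ N(0, t), P(B_t ≥ 3.4) = 1 − Φ(3.4/√t) = 1 − Φ(3.4/√18.49) = 1 − Φ(0.7907) ≈ 0.21456. Doubling: P(τ_{3.4} ≤ 18.49) ≈ 2 · 0.21456 = 0.42912 ≈ 0.4291.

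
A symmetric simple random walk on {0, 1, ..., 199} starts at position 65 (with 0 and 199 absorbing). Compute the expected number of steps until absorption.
E[τ | X_0 = 65] = 8710

Let v_k = E[τ | X_0 = k]. Boundary: v_0 = v_199 = 0. Recurrence: v_k = 1 + (v_{k-1} + v_{k+1})/2 for 1 ≤ k ≤ 198. The particular solution to v_k − (v_{k-1} + v_{k+1})/2 = 1 is v_k = −k^2. Adding homogeneous solution A + B k and matching boundaries gives v_k = k (199 − k). Substituting k = 65: v_65 = 65 · 134 = 8710.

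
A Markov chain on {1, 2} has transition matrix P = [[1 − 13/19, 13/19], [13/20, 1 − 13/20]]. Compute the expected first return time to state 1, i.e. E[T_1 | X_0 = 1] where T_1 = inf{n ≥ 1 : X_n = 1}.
E[T_1 | X_0 = 1] = 1/π_1 = 39/19

For an irreducible recurrent Markov chain with stationary distribution π, E[T_i | X_0 = i] = 1/π_i (Kac's formula). Here π_1 = (13/20)/(13/19 + 13/20) = (13/20)/(507/380) = 19/39, so E[T_1 | X_0 = 1] = 1/π_1 = (13/19 + 13/20)/(13/20) = (507/380)/(13/20) = 39/19.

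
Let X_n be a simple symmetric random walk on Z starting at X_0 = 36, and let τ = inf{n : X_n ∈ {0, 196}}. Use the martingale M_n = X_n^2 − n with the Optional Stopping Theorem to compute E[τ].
E[τ] = 5760

M_n = X_n^2 − n is a martingale (since E[X_{n+1}^2 | F_n] = X_n^2 + 1). By OST (τ has finite mean in a bounded region), E[M_τ] = E[M_0] = X_0^2 − 0 = 36^2 = 1296. Also E[M_τ] = E[X_τ^2] − E[τ]. The walk exits at 0 or 196, with P(hit 196 first) = 36/196, so E[X_τ^2] = 196^2 · 36/196 + 0 = 7056. Thus E[τ] = E[X_τ^2] − E[M_τ] = 7056 − 1296 = 5760 = 36(196 − 36) = 5760.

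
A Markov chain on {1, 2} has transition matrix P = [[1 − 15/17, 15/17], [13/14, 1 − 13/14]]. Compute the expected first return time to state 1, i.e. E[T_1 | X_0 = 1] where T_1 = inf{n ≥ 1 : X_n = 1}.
E[T_1 | X_0 = 1] = 1/π_1 = 431/221

For an irreducible recurrent Markov chain with stationary distribution π, E[T_i | X_0 = i] = 1/π_i (Kac's formula). Here π_1 = (13/14)/(15/17 + 13/14) = (13/14)/(431/238) = 221/431, so E[T_1 | X_0 = 1] = 1/π_1 = (15/17 + 13/14)/(13/14) = (431/238)/(13/14) = 431/221.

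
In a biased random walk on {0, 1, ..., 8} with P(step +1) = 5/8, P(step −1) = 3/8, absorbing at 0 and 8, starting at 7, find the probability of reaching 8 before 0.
P(hit 8 before 0) = (1 − (3/5)^7) / (1 − (3/5)^8) = 189845/192032

Let u_k denote P(reach 8 before 0 | start at k). Boundary: u_0 = 0, u_8 = 1. Recurrence: u_k = 5/8·u_{k+1} + 3/8·u_{k-1} for 1 ≤ k ≤ 7. Try u_k = A + B·r^k with r = q/p = (3/8)/(5/8) = 3/5. Substitution satisfies the recurrence; boundary conditions give:
  u_k = (1 − r^k) / (1 − r^N) = (1 − (3/5)^7) / (1 − (3/5)^8) = 189845/192032.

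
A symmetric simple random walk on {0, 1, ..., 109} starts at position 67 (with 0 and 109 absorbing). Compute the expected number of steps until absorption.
E[τ | X_0 = 67] = 2814

Let v_k = E[τ | X_0 = k]. Boundary: v_0 = v_109 = 0. Recurrence: v_k = 1 + (v_{k-1} + v_{k+1})/2 for 1 ≤ k ≤ 108. The particular solution to v_k − (v_{k-1} + v_{k+1})/2 = 1 is v_k = −k^2. Adding homogeneous solution A + B k and matching boundaries gives v_k = k (109 − k). Substituting k = 67: v_67 = 67 · 42 = 2814.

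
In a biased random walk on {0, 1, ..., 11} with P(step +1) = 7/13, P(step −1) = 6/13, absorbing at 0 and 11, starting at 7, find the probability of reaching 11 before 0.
P(hit 11 before 0) = (1 − (6/7)^7) / (1 − (6/7)^11) = 1305200407/1614529687

Let u_k denote P(reach 11 before 0 | start at k). Boundary: u_0 = 0, u_11 = 1. Recurrence: u_k = 7/13·u_{k+1} + 6/13·u_{k-1} for 1 ≤ k ≤ 10. Try u_k = A + B·r^k with r = q/p = (6/13)/(7/13) = 6/7. Substitution satisfies the recurrence; boundary conditions give:
  u_k = (1 − r^k) / (1 − r^N) = (1 − (6/7)^7) / (1 − (6/7)^11) = 1305200407/1614529687.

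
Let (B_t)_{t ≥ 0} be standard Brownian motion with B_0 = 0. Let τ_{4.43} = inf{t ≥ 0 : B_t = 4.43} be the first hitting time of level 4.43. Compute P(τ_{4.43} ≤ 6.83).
P(τ_{4.43} ≤ 6.83) = 2(1 − Φ(4.43/√6.83)) = 2(1 − Φ(1.6951)) ≈ 0.0901

By the reflection principle for standard BM, P(τ_b ≤ t) = 2 · P(B_t ≥ b). Since B_t ~ N(0, t), P(B_t ≥ 4.43) = 1 − Φ(4.43/√t) = 1 − Φ(4.43/√6.83) = 1 − Φ(1.6951) ≈ 0.04503. Doubling: P(τ_{4.43} ≤ 6.83) ≈ 2 · 0.04503 = 0.09006 ≈ 0.0901.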